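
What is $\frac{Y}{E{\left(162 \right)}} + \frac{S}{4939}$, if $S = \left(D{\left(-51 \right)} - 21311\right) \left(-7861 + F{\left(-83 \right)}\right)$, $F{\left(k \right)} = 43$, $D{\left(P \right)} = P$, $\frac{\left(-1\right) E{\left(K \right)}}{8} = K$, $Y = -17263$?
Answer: $\frac{19684343663}{581904} \approx 33828.0$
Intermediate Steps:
$E{\left(K \right)} = - 8 K$
$S = 167008116$ ($S = \left(-51 - 21311\right) \left(-7861 + 43\right) = \left(-21362\right) \left(-7818\right) = 167008116$)
$\frac{Y}{E{\left(162 \right)}} + \frac{S}{4939} = - \frac{17263}{\left(-8\right) 162} + \frac{167008116}{4939} = - \frac{17263}{-1296} + 167008116 \cdot \frac{1}{4939} = \left(-17263\right) \left(- \frac{1}{1296}\right) + \frac{15182556}{449} = \frac{17263}{1296} + \frac{15182556}{449} = \frac{19684343663}{581904}$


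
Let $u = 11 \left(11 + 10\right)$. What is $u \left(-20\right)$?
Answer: $-4620$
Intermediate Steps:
$u = 231$ ($u = 11 \cdot 21 = 231$)
$u \left(-20\right) = 231 \left(-20\right) = -4620$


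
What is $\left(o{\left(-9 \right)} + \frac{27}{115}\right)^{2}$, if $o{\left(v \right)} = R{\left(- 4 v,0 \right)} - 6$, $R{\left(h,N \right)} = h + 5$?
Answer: $\frac{16418704}{13225} \approx 1241.5$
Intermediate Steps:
$R{\left(h,N \right)} = 5 + h$
$o{\left(v \right)} = -1 - 4 v$ ($o{\left(v \right)} = \left(5 - 4 v\right) - 6 = -1 - 4 v$)
$\left(o{\left(-9 \right)} + \frac{27}{115}\right)^{2} = \left(\left(-1 - -36\right) + \frac{27}{115}\right)^{2} = \left(\left(-1 + 36\right) + 27 \cdot \frac{1}{115}\right)^{2} = \left(35 + \frac{27}{115}\right)^{2} = \left(\frac{4052}{115}\right)^{2} = \frac{16418704}{13225}$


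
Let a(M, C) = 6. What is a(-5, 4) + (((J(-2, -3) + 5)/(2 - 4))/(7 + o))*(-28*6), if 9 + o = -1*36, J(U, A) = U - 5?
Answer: 198/19 ≈ 10.421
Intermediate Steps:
J(U, A) = -5 + U
o = -45 (o = -9 - 1*36 = -9 - 36 = -45)
a(-5, 4) + (((J(-2, -3) + 5)/(2 - 4))/(7 + o))*(-28*6) = 6 + ((((-5 - 2) + 5)/(2 - 4))/(7 - 45))*(-28*6) = 6 + (((-7 + 5)/(-2))/(-38))*(-168) = 6 + (-2*(-½)*(-1/38))*(-168) = 6 + (1*(-1/38))*(-168) = 6 - 1/38*(-168) = 6 + 84/19 = 198/19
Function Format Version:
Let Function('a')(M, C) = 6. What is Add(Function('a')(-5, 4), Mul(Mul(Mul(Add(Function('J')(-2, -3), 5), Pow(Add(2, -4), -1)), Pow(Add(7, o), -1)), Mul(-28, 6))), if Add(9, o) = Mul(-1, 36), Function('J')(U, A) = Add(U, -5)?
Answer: Rational(198, 19) ≈ 10.421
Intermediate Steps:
Function('J')(U, A) = Add(-5, U)
o = -45 (o = Add(-9, Mul(-1, 36)) = Add(-9, -36) = -45)
Add(Function('a')(-5, 4), Mul(Mul(Mul(Add(Function('J')(-2, -3), 5), Pow(Add(2, -4), -1)), Pow(Add(7, o), -1)), Mul(-28, 6))) = Add(6, Mul(Mul(Mul(Add(Add(-5, -2), 5), Pow(Add(2, -4), -1)), Pow(Add(7, -45), -1)), Mul(-28, 6))) = Add(6, Mul(Mul(Mul(Add(-7, 5), Pow(-2, -1)), Pow(-38, -1)), -168)) = Add(6, Mul(Mul(Mul(-2, Rational(-1, 2)), Rational(-1, 38)), -168)) = Add(6, Mul(Mul(1, Rational(-1, 38)), -168)) = Add(6, Mul(Rational(-1, 38), -168)) = Add(6, Rational(84, 19)) = Rational(198, 19)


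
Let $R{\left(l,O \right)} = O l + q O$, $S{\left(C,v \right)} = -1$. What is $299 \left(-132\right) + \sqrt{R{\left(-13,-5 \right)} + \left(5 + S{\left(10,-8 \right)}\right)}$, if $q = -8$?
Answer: $-39468 + \sqrt{109} \approx -39458.0$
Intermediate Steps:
$R{\left(l,O \right)} = - 8 O + O l$ ($R{\left(l,O \right)} = O l - 8 O = - 8 O + O l$)
$299 \left(-132\right) + \sqrt{R{\left(-13,-5 \right)} + \left(5 + S{\left(10,-8 \right)}\right)} = 299 \left(-132\right) + \sqrt{- 5 \left(-8 - 13\right) + \left(5 - 1\right)} = -39468 + \sqrt{\left(-5\right) \left(-21\right) + 4} = -39468 + \sqrt{105 + 4} = -39468 + \sqrt{109}$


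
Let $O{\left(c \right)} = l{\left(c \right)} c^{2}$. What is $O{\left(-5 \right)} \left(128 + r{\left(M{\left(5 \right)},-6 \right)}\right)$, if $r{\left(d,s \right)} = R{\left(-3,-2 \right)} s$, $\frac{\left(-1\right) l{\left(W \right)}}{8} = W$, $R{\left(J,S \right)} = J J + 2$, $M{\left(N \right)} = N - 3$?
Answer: $62000$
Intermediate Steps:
$M{\left(N \right)} = -3 + N$
$R{\left(J,S \right)} = 2 + J^{2}$ ($R{\left(J,S \right)} = J^{2} + 2 = 2 + J^{2}$)
$l{\left(W \right)} = - 8 W$
$r{\left(d,s \right)} = 11 s$ ($r{\left(d,s \right)} = \left(2 + \left(-3\right)^{2}\right) s = \left(2 + 9\right) s = 11 s$)
$O{\left(c \right)} = - 8 c^{3}$ ($O{\left(c \right)} = - 8 c c^{2} = - 8 c^{3}$)
$O{\left(-5 \right)} \left(128 + r{\left(M{\left(5 \right)},-6 \right)}\right) = - 8 \left(-5\right)^{3} \left(128 + 11 \left(-6\right)\right) = \left(-8\right) \left(-125\right) \left(128 - 66\right) = 1000 \cdot 62 = 62000$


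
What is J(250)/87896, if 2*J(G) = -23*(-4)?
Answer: 23/43948 ≈ 0.00052335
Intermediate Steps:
J(G) = 46 (J(G) = (-23*(-4))/2 = (½)*92 = 46)
J(250)/87896 = 46/87896 = 46*(1/87896) = 23/43948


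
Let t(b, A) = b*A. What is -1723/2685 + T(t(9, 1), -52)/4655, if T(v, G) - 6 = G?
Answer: -325763/499947 ≈ -0.65160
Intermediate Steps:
t(b, A) = A*b
T(v, G) = 6 + G
-1723/2685 + T(t(9, 1), -52)/4655 = -1723/2685 + (6 - 52)/4655 = -1723*1/2685 - 46*1/4655 = -1723/2685 - 46/4655 = -325763/499947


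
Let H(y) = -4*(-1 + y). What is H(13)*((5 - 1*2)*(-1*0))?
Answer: 0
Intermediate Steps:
H(y) = 4 - 4*y
H(13)*((5 - 1*2)*(-1*0)) = (4 - 4*13)*((5 - 1*2)*(-1*0)) = (4 - 52)*((5 - 2)*0) = -144*0 = -48*0 = 0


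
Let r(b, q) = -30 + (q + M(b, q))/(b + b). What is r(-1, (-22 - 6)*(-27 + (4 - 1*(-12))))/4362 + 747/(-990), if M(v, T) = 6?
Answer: -95654/119955 ≈ -0.79742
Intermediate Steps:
r(b, q) = -30 + (6 + q)/(2*b) (r(b, q) = -30 + (q + 6)/(b + b) = -30 + (6 + q)/((2*b)) = -30 + (6 + q)*(1/(2*b)) = -30 + (6 + q)/(2*b))
r(-1, (-22 - 6)*(-27 + (4 - 1*(-12))))/4362 + 747/(-990) = ((½)*(6 + (-22 - 6)*(-27 + (4 - 1*(-12))) - 60*(-1))/(-1))/4362 + 747/(-990) = ((½)*(-1)*(6 - 28*(-27 + (4 + 12)) + 60))*(1/4362) + 747*(-1/990) = ((½)*(-1)*(6 - 28*(-27 + 16) + 60))*(1/4362) - 83/110 = ((½)*(-1)*(6 - 28*(-11) + 60))*(1/4362) - 83/110 = ((½)*(-1)*(6 + 308 + 60))*(1/4362) - 83/110 = ((½)*(-1)*374)*(1/4362) - 83/110 = -187*1/4362 - 83/110 = -187/4362 - 83/110 = -95654/119955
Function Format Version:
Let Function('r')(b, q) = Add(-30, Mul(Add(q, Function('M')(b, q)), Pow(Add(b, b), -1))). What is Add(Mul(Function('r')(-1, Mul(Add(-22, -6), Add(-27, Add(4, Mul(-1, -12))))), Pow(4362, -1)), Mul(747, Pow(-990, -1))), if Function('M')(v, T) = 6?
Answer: Rational(-95654, 119955) ≈ -0.79742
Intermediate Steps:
Function('r')(b, q) = Add(-30, Mul(Rational(1, 2), Pow(b, -1), Add(6, q))) (Function('r')(b, q) = Add(-30, Mul(Add(q, 6), Pow(Add(b, b), -1))) = Add(-30, Mul(Add(6, q), Pow(Mul(2, b), -1))) = Add(-30, Mul(Add(6, q), Mul(Rational(1, 2), Pow(b, -1)))) = Add(-30, Mul(Rational(1, 2), Pow(b, -1), Add(6, q))))
Add(Mul(Function('r')(-1, Mul(Add(-22, -6), Add(-27, Add(4, Mul(-1, -12))))), Pow(4362, -1)), Mul(747, Pow(-990, -1))) = Add(Mul(Mul(Rational(1, 2), Pow(-1, -1), Add(6, Mul(Add(-22, -6), Add(-27, Add(4, Mul(-1, -12)))), Mul(-60, -1))), Pow(4362, -1)), Mul(747, Pow(-990, -1))) = Add(Mul(Mul(Rational(1, 2), -1, Add(6, Mul(-28, Add(-27, Add(4, 12))), 60)), Rational(1, 4362)), Mul(747, Rational(-1, 990))) = Add(Mul(Mul(Rational(1, 2), -1, Add(6, Mul(-28, Add(-27, 16)), 60)), Rational(1, 4362)), Rational(-83, 110)) = Add(Mul(Mul(Rational(1, 2), -1, Add(6, Mul(-28, -11), 60)), Rational(1, 4362)), Rational(-83, 110)) = Add(Mul(Mul(Rational(1, 2), -1, Add(6, 308, 60)), Rational(1, 4362)), Rational(-83, 110)) = Add(Mul(Mul(Rational(1, 2), -1, 374), Rational(1, 4362)), Rational(-83, 110)) = Add(Mul(-187, Rational(1, 4362)), Rational(-83, 110)) = Add(Rational(-187, 4362), Rational(-83, 110)) = Rational(-95654, 119955)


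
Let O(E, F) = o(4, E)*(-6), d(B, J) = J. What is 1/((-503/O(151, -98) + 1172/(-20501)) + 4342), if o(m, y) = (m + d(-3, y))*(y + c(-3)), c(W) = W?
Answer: 2821757640/12251920670803 ≈ 0.00023031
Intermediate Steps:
o(m, y) = (-3 + y)*(m + y) (o(m, y) = (m + y)*(y - 3) = (m + y)*(-3 + y) = (-3 + y)*(m + y))
O(E, F) = 72 - 6*E - 6*E² (O(E, F) = (E² - 3*4 - 3*E + 4*E)*(-6) = (E² - 12 - 3*E + 4*E)*(-6) = (-12 + E + E²)*(-6) = 72 - 6*E - 6*E²)
1/((-503/O(151, -98) + 1172/(-20501)) + 4342) = 1/((-503/(72 - 6*151 - 6*151²) + 1172/(-20501)) + 4342) = 1/((-503/(72 - 906 - 6*22801) + 1172*(-1/20501)) + 4342) = 1/((-503/(72 - 906 - 136806) - 1172/20501) + 4342) = 1/((-503/(-137640) - 1172/20501) + 4342) = 1/((-503*(-1/137640) - 1172/20501) + 4342) = 1/((503/137640 - 1172/20501) + 4342) = 1/(-151002077/2821757640 + 4342) = 1/(12251920670803/2821757640) = 2821757640/12251920670803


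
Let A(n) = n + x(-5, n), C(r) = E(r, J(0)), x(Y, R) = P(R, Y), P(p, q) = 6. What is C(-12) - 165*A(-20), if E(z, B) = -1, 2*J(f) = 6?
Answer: 2309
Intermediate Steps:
J(f) = 3 (J(f) = (½)*6 = 3)
x(Y, R) = 6
C(r) = -1
A(n) = 6 + n (A(n) = n + 6 = 6 + n)
C(-12) - 165*A(-20) = -1 - 165*(6 - 20) = -1 - 165*(-14) = -1 + 2310 = 2309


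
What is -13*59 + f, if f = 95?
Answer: -672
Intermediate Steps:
-13*59 + f = -13*59 + 95 = -767 + 95 = -672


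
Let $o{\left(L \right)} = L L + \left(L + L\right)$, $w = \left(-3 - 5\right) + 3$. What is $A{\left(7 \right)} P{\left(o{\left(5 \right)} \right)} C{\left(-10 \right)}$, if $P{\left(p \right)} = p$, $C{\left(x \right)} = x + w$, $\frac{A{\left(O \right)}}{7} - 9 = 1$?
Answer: $-36750$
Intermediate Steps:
$A{\left(O \right)} = 70$ ($A{\left(O \right)} = 63 + 7 \cdot 1 = 63 + 7 = 70$)
$w = -5$ ($w = -8 + 3 = -5$)
$o{\left(L \right)} = L^{2} + 2 L$
$C{\left(x \right)} = -5 + x$ ($C{\left(x \right)} = x - 5 = -5 + x$)
$A{\left(7 \right)} P{\left(o{\left(5 \right)} \right)} C{\left(-10 \right)} = 70 \cdot 5 \left(2 + 5\right) \left(-5 - 10\right) = 70 \cdot 5 \cdot 7 \left(-15\right) = 70 \cdot 35 \left(-15\right) = 2450 \left(-15\right) = -36750$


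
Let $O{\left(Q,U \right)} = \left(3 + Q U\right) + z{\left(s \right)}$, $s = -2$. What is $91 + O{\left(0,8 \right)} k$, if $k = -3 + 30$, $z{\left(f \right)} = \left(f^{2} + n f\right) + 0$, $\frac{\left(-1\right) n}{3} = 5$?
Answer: $1090$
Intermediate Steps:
$n = -15$ ($n = \left(-3\right) 5 = -15$)
$z{\left(f \right)} = f^{2} - 15 f$ ($z{\left(f \right)} = \left(f^{2} - 15 f\right) + 0 = f^{2} - 15 f$)
$k = 27$
$O{\left(Q,U \right)} = 37 + Q U$ ($O{\left(Q,U \right)} = \left(3 + Q U\right) - 2 \left(-15 - 2\right) = \left(3 + Q U\right) - -34 = \left(3 + Q U\right) + 34 = 37 + Q U$)
$91 + O{\left(0,8 \right)} k = 91 + \left(37 + 0 \cdot 8\right) 27 = 91 + \left(37 + 0\right) 27 = 91 + 37 \cdot 27 = 91 + 999 = 1090$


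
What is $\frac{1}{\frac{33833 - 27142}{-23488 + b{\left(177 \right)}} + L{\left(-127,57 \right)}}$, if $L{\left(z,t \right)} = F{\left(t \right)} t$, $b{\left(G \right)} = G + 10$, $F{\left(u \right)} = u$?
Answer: $\frac{23301}{75698258} \approx 0.00030781$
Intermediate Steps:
$b{\left(G \right)} = 10 + G$
$L{\left(z,t \right)} = t^{2}$ ($L{\left(z,t \right)} = t t = t^{2}$)
$\frac{1}{\frac{33833 - 27142}{-23488 + b{\left(177 \right)}} + L{\left(-127,57 \right)}} = \frac{1}{\frac{33833 - 27142}{-23488 + \left(10 + 177\right)} + 57^{2}} = \frac{1}{\frac{6691}{-23488 + 187} + 3249} = \frac{1}{\frac{6691}{-23301} + 3249} = \frac{1}{6691 \left(- \frac{1}{23301}\right) + 3249} = \frac{1}{- \frac{6691}{23301} + 3249} = \frac{1}{\frac{75698258}{23301}} = \frac{23301}{75698258}$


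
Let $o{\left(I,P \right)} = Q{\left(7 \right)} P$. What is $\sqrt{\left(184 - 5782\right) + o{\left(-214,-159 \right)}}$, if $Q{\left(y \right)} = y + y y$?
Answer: $i \sqrt{14502} \approx 120.42 i$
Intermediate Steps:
$Q{\left(y \right)} = y + y^{2}$
$o{\left(I,P \right)} = 56 P$ ($o{\left(I,P \right)} = 7 \left(1 + 7\right) P = 7 \cdot 8 P = 56 P$)
$\sqrt{\left(184 - 5782\right) + o{\left(-214,-159 \right)}} = \sqrt{\left(184 - 5782\right) + 56 \left(-159\right)} = \sqrt{\left(184 - 5782\right) - 8904} = \sqrt{-5598 - 8904} = \sqrt{-14502} = i \sqrt{14502}$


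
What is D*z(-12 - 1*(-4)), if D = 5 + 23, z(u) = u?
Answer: -224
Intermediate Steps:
D = 28
D*z(-12 - 1*(-4)) = 28*(-12 - 1*(-4)) = 28*(-12 + 4) = 28*(-8) = -224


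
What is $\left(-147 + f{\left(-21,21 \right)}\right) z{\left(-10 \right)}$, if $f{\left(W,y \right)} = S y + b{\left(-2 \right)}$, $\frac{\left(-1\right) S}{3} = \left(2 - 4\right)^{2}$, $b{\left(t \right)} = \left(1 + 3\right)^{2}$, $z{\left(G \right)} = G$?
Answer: $3830$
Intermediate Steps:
$b{\left(t \right)} = 16$ ($b{\left(t \right)} = 4^{2} = 16$)
$S = -12$ ($S = - 3 \left(2 - 4\right)^{2} = - 3 \left(-2\right)^{2} = \left(-3\right) 4 = -12$)
$f{\left(W,y \right)} = 16 - 12 y$ ($f{\left(W,y \right)} = - 12 y + 16 = 16 - 12 y$)
$\left(-147 + f{\left(-21,21 \right)}\right) z{\left(-10 \right)} = \left(-147 + \left(16 - 252\right)\right) \left(-10\right) = \left(-147 - 236\right) \left(-10\right) = \left(-383\right) \left(-10\right) = 3830$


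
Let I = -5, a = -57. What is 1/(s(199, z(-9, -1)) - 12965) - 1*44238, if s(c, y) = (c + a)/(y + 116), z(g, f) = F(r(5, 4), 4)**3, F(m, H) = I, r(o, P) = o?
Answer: -5168192835/116827 ≈ -44238.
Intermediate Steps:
F(m, H) = -5
z(g, f) = -125 (z(g, f) = (-5)**3 = -125)
s(c, y) = (-57 + c)/(116 + y) (s(c, y) = (c - 57)/(y + 116) = (-57 + c)/(116 + y))
1/(s(199, z(-9, -1)) - 12965) - 1*44238 = 1/((-57 + 199)/(116 - 125) - 12965) - 1*44238 = 1/(142/(-9) - 12965) - 44238 = 1/(-1/9*142 - 12965) - 44238 = 1/(-142/9 - 12965) - 44238 = 1/(-116827/9) - 44238 = -9/116827 - 44238 = -5168192835/116827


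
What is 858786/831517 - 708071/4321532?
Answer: 3122498106445/3593427324044 ≈ 0.86895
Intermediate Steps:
858786/831517 - 708071/4321532 = 3122498106445/3593427324044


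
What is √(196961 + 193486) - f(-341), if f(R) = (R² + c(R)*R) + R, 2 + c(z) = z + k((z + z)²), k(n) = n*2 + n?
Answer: 475588949 + 3*√43383 ≈ 4.7559e+8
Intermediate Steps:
k(n) = 3*n (k(n) = 2*n + n = 3*n)
c(z) = -2 + z + 12*z² (c(z) = -2 + (z + 3*(z + z)²) = -2 + (z + 3*(2*z)²) = -2 + (z + 3*(4*z²)) = -2 + (z + 12*z²) = -2 + z + 12*z²)
f(R) = R + R² + R*(-2 + R + 12*R²) (f(R) = (R² + (-2 + R + 12*R²)*R) + R = (R² + R*(-2 + R + 12*R²)) + R = R + R² + R*(-2 + R + 12*R²))
√(196961 + 193486) - f(-341) = √(196961 + 193486) - (-341)*(-1 + 2*(-341) + 12*(-341)²) = √390447 - (-341)*(-1 - 682 + 12*116281) = 3*√43383 - (-341)*(-1 - 682 + 1395372) = 3*√43383 - (-341)*1394689 = 3*√43383 - 1*(-475588949) = 3*√43383 + 475588949 = 475588949 + 3*√43383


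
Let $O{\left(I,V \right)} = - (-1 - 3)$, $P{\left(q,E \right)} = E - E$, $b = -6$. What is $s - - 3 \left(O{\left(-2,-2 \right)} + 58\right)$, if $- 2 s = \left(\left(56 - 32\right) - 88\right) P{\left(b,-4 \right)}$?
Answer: $186$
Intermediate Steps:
$P{\left(q,E \right)} = 0$
$O{\left(I,V \right)} = 4$ ($O{\left(I,V \right)} = \left(-1\right) \left(-4\right) = 4$)
$s = 0$ ($s = - \frac{\left(\left(56 - 32\right) - 88\right) 0}{2} = - \frac{\left(24 - 88\right) 0}{2} = - \frac{\left(-64\right) 0}{2} = \left(- \frac{1}{2}\right) 0 = 0$)
$s - - 3 \left(O{\left(-2,-2 \right)} + 58\right) = 0 - - 3 \left(4 + 58\right) = 0 - \left(-3\right) 62 = 0 - -186 = 0 + 186 = 186$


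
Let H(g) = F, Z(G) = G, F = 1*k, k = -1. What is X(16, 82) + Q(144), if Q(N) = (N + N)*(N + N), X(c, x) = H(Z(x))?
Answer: 82943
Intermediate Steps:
F = -1 (F = 1*(-1) = -1)
H(g) = -1
X(c, x) = -1
Q(N) = 4*N² (Q(N) = (2*N)*(2*N) = 4*N²)
X(16, 82) + Q(144) = -1 + 4*144² = -1 + 4*20736 = -1 + 82944 = 82943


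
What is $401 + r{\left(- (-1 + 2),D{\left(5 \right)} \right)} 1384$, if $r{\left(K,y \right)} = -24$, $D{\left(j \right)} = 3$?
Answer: $-32815$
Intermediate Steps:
$401 + r{\left(- (-1 + 2),D{\left(5 \right)} \right)} 1384 = 401 - 33216 = -32815$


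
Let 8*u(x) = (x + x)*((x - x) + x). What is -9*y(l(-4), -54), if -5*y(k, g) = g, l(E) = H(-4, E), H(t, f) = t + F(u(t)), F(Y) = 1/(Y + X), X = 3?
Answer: -486/5 ≈ -97.200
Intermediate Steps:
u(x) = x**2/4 (u(x) = ((x + x)*((x - x) + x))/8 = ((2*x)*(0 + x))/8 = ((2*x)*x)/8 = (2*x**2)/8 = x**2/4)
F(Y) = 1/(3 + Y) (F(Y) = 1/(Y + 3) = 1/(3 + Y))
H(t, f) = t + 1/(3 + t**2/4)
l(E) = -27/7 (l(E) = (4 - 4*(12 + (-4)**2))/(12 + (-4)**2) = (4 - 4*(12 + 16))/(12 + 16) = (4 - 4*28)/28 = (4 - 112)/28 = (1/28)*(-108) = -27/7)
y(k, g) = -g/5
-9*y(l(-4), -54) = -(-9)*(-54)/5 = -9*54/5 = -486/5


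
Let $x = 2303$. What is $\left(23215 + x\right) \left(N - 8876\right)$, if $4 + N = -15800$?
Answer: $-629784240$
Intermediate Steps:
$N = -15804$ ($N = -4 - 15800 = -15804$)
$\left(23215 + x\right) \left(N - 8876\right) = \left(23215 + 2303\right) \left(-15804 - 8876\right) = 25518 \left(-24680\right) = -629784240$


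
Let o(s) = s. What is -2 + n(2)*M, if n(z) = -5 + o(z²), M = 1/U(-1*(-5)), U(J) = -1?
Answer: -1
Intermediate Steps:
M = -1 (M = 1/(-1) = -1)
n(z) = -5 + z²
-2 + n(2)*M = -2 + (-5 + 2²)*(-1) = -2 + (-5 + 4)*(-1) = -2 - 1*(-1) = -2 + 1 = -1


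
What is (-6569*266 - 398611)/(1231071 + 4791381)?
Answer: -2145965/6022452 ≈ -0.35633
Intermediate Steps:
(-6569*266 - 398611)/(1231071 + 4791381) = (-1747354 - 398611)/6022452 = -2145965*1/6022452 = -2145965/6022452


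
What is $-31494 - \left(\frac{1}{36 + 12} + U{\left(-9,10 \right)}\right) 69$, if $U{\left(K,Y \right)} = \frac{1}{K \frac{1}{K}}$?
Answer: $- \frac{505031}{16} \approx -31564.0$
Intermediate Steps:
$U{\left(K,Y \right)} = 1$ ($U{\left(K,Y \right)} = 1^{-1} = 1$)
$-31494 - \left(\frac{1}{36 + 12} + U{\left(-9,10 \right)}\right) 69 = -31494 - \left(\frac{1}{36 + 12} + 1\right) 69 = -31494 - \left(\frac{1}{48} + 1\right) 69 = -31494 - \frac{49}{48} \cdot 69 = -31494 - \frac{1127}{16} = - \frac{505031}{16}$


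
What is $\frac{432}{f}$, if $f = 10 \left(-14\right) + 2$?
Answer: $- \frac{72}{23} \approx -3.1304$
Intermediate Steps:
$f = -138$ ($f = -140 + 2 = -138$)
$\frac{432}{f} = \frac{432}{-138} = 432 \left(- \frac{1}{138}\right) = - \frac{72}{23}$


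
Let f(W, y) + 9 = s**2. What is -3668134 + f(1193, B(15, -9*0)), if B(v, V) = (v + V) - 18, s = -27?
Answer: -3667414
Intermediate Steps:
B(v, V) = -18 + V + v (B(v, V) = (V + v) - 18 = -18 + V + v)
f(W, y) = 720 (f(W, y) = -9 + (-27)**2 = -9 + 729 = 720)
-3668134 + f(1193, B(15, -9*0)) = -3668134 + 720 = -3667414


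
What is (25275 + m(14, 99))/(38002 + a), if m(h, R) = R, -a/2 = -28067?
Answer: 12687/47068 ≈ 0.26955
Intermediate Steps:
a = 56134 (a = -2*(-28067) = 56134)
(25275 + m(14, 99))/(38002 + a) = (25275 + 99)/(38002 + 56134) = 25374/94136 = 25374*(1/94136) = 12687/47068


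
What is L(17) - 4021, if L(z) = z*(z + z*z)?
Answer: 1181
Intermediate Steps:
L(z) = z*(z + z²)
L(17) - 4021 = 17²*(1 + 17) - 4021 = 289*18 - 4021 = 5202 - 4021 = 1181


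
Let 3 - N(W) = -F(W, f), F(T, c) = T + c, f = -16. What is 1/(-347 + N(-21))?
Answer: -1/381 ≈ -0.0026247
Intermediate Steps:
N(W) = -13 + W (N(W) = 3 - (-1)*(W - 16) = 3 - (-1)*(-16 + W) = 3 - (16 - W) = 3 + (-16 + W) = -13 + W)
1/(-347 + N(-21)) = 1/(-347 + (-13 - 21)) = 1/(-347 - 34) = 1/(-381) = -1/381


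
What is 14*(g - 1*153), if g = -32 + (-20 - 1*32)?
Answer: -3318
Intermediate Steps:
g = -84 (g = -32 + (-20 - 32) = -32 - 52 = -84)
14*(g - 1*153) = 14*(-84 - 1*153) = 14*(-84 - 153) = 14*(-237) = -3318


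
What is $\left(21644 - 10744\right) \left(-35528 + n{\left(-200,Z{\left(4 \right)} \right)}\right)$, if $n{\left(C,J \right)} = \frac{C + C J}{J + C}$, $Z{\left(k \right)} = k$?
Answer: $- \frac{18972779800}{49} \approx -3.872 \cdot 10^{8}$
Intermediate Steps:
$n{\left(C,J \right)} = \frac{C + C J}{C + J}$
$\left(21644 - 10744\right) \left(-35528 + n{\left(-200,Z{\left(4 \right)} \right)}\right) = \left(21644 - 10744\right) \left(-35528 - \frac{200 \left(1 + 4\right)}{-200 + 4}\right) = 10900 \left(-35528 - 200 \frac{1}{-196} \cdot 5\right) = 10900 \left(-35528 - \left(- \frac{50}{49}\right) 5\right) = 10900 \left(-35528 + \frac{250}{49}\right) = 10900 \left(- \frac{1740622}{49}\right) = - \frac{18972779800}{49}$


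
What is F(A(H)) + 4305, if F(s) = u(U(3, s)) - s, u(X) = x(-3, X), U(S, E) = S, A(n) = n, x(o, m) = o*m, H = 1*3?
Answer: 4293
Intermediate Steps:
H = 3
x(o, m) = m*o
u(X) = -3*X (u(X) = X*(-3) = -3*X)
F(s) = -9 - s (F(s) = -3*3 - s = -9 - s)
F(A(H)) + 4305 = (-9 - 1*3) + 4305 = (-9 - 3) + 4305 = -12 + 4305 = 4293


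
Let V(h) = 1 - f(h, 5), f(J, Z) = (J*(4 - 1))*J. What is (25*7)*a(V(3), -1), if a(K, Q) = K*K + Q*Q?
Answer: 118475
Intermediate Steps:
f(J, Z) = 3*J² (f(J, Z) = (J*3)*J = (3*J)*J = 3*J²)
V(h) = 1 - 3*h²
a(K, Q) = K² + Q²
(25*7)*a(V(3), -1) = (25*7)*((1 - 3*3²)² + (-1)²) = 175*((1 - 3*9)² + 1) = 175*((1 - 27)² + 1) = 175*((-26)² + 1) = 175*(676 + 1) = 175*677 = 118475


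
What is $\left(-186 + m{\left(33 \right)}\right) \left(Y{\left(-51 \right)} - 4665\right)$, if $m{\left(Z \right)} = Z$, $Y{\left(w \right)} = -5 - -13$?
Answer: $712521$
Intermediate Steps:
$Y{\left(w \right)} = 8$ ($Y{\left(w \right)} = -5 + 13 = 8$)
$\left(-186 + m{\left(33 \right)}\right) \left(Y{\left(-51 \right)} - 4665\right) = \left(-186 + 33\right) \left(8 - 4665\right) = \left(-153\right) \left(-4657\right) = 712521$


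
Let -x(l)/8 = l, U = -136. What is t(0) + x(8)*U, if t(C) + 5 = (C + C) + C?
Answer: 8699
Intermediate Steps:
x(l) = -8*l
t(C) = -5 + 3*C (t(C) = -5 + ((C + C) + C) = -5 + (2*C + C) = -5 + 3*C)
t(0) + x(8)*U = (-5 + 3*0) - 8*8*(-136) = (-5 + 0) - 64*(-136) = -5 + 8704 = 8699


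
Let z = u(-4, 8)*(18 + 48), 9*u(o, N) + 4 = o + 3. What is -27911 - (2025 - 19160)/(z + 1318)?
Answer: -107238479/3844 ≈ -27898.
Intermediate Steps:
u(o, N) = -⅑ + o/9 (u(o, N) = -4/9 + (o + 3)/9 = -4/9 + (3 + o)/9 = -4/9 + (⅓ + o/9) = -⅑ + o/9)
z = -110/3 (z = (-⅑ + (⅑)*(-4))*(18 + 48) = (-⅑ - 4/9)*66 = -5/9*66 = -110/3 ≈ -36.667)
-27911 - (2025 - 19160)/(z + 1318) = -27911 - (2025 - 19160)/(-110/3 + 1318) = -27911 - (-17135)/3844/3 = -27911 - (-17135)*3/3844 = -27911 - 1*(-51405/3844) = -27911 + 51405/3844 = -107238479/3844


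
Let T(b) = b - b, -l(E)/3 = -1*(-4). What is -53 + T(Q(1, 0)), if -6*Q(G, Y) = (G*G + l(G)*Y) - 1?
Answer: -53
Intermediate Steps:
l(E) = -12 (l(E) = -(-3)*(-4) = -3*4 = -12)
Q(G, Y) = ⅙ + 2*Y - G²/6 (Q(G, Y) = -((G*G - 12*Y) - 1)/6 = -((G² - 12*Y) - 1)/6 = -(-1 + G² - 12*Y)/6 = ⅙ + 2*Y - G²/6)
T(b) = 0
-53 + T(Q(1, 0)) = -53 + 0 = -53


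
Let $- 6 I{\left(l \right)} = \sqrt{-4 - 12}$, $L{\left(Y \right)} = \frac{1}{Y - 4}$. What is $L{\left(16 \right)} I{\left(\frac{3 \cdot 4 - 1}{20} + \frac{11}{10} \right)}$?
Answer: $- \frac{i}{18} \approx - 0.055556 i$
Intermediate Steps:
$L{\left(Y \right)} = \frac{1}{-4 + Y}$
$I{\left(l \right)} = - \frac{2 i}{3}$ ($I{\left(l \right)} = - \frac{\sqrt{-4 - 12}}{6} = - \frac{\sqrt{-16}}{6} = - \frac{4 i}{6} = - \frac{2 i}{3}$)
$L{\left(16 \right)} I{\left(\frac{3 \cdot 4 - 1}{20} + \frac{11}{10} \right)} = \frac{\left(- \frac{2}{3}\right) i}{-4 + 16} = \frac{\left(- \frac{2}{3}\right) i}{12} = - \frac{i}{18}$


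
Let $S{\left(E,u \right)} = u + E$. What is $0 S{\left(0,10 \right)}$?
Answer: $0$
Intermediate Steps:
$S{\left(E,u \right)} = E + u$
$0 S{\left(0,10 \right)} = 0 \left(0 + 10\right) = 0 \cdot 10 = 0$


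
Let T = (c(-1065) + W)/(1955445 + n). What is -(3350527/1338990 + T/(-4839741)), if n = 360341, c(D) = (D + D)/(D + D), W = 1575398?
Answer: -1043112480993874847/416864946733747215 ≈ -2.5023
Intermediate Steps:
c(D) = 1 (c(D) = (2*D)/((2*D)) = (2*D)*(1/(2*D)) = 1)
T = 1575399/2315786 (T = (1 + 1575398)/(1955445 + 360341) = 1575399/2315786 ≈ 0.68029)
-(3350527/1338990 + T/(-4839741)) = -(3350527/1338990 + (1575399/2315786)/(-4839741)) = -(3350527*(1/1338990) + (1575399/2315786)*(-1/4839741)) = -(3350527/1338990 - 525133/3735934817142) = -1*1043112480993874847/416864946733747215 = -1043112480993874847/416864946733747215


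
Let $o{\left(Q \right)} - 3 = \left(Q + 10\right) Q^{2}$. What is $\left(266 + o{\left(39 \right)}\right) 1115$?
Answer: $83399770$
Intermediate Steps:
$o{\left(Q \right)} = 3 + Q^{2} \left(10 + Q\right)$ ($o{\left(Q \right)} = 3 + \left(Q + 10\right) Q^{2} = 3 + \left(10 + Q\right) Q^{2} = 3 + Q^{2} \left(10 + Q\right)$)
$\left(266 + o{\left(39 \right)}\right) 1115 = \left(266 + \left(3 + 39^{3} + 10 \cdot 39^{2}\right)\right) 1115 = \left(266 + \left(3 + 59319 + 10 \cdot 1521\right)\right) 1115 = \left(266 + \left(3 + 59319 + 15210\right)\right) 1115 = \left(266 + 74532\right) 1115 = 74798 \cdot 1115 = 83399770$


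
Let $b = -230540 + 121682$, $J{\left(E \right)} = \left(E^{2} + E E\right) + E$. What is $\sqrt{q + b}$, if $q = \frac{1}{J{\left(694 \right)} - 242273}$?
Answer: $\frac{i \sqrt{56697686308771949}}{721693} \approx 329.94 i$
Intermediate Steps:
$J{\left(E \right)} = E + 2 E^{2}$ ($J{\left(E \right)} = \left(E^{2} + E^{2}\right) + E = 2 E^{2} + E = E + 2 E^{2}$)
$b = -108858$
$q = \frac{1}{721693}$ ($q = \frac{1}{694 \left(1 + 2 \cdot 694\right) - 242273} = \frac{1}{694 \left(1 + 1388\right) - 242273} = \frac{1}{694 \cdot 1389 - 242273} = \frac{1}{963966 - 242273} = \frac{1}{721693} \approx 1.3856 \cdot 10^{-6}$)
$\sqrt{q + b} = \sqrt{\frac{1}{721693} - 108858} = \sqrt{- \frac{78562056593}{721693}} = \frac{i \sqrt{56697686308771949}}{721693}$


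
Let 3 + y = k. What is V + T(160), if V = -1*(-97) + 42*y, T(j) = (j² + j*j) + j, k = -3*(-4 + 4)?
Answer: 51331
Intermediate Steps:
k = 0 (k = -3*0 = 0)
y = -3 (y = -3 + 0 = -3)
T(j) = j + 2*j² (T(j) = (j² + j²) + j = 2*j² + j = j + 2*j²)
V = -29 (V = -1*(-97) + 42*(-3) = 97 - 126 = -29)
V + T(160) = -29 + 160*(1 + 2*160) = -29 + 160*(1 + 320) = -29 + 160*321 = -29 + 51360 = 51331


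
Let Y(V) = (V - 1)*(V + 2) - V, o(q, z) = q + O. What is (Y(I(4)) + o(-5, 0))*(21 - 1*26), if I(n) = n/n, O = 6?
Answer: 0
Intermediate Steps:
o(q, z) = 6 + q (o(q, z) = q + 6 = 6 + q)
I(n) = 1
Y(V) = -V + (-1 + V)*(2 + V) (Y(V) = (-1 + V)*(2 + V) - V = -V + (-1 + V)*(2 + V))
(Y(I(4)) + o(-5, 0))*(21 - 1*26) = ((-2 + 1**2) + (6 - 5))*(21 - 1*26) = ((-2 + 1) + 1)*(21 - 26) = (-1 + 1)*(-5) = 0*(-5) = 0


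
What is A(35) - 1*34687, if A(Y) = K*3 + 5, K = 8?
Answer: -34658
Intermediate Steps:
A(Y) = 29 (A(Y) = 8*3 + 5 = 24 + 5 = 29)
A(35) - 1*34687 = 29 - 1*34687 = 29 - 34687 = -34658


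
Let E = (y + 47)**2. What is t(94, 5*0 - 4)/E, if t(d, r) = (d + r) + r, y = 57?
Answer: 43/5408 ≈ 0.0079512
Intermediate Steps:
t(d, r) = d + 2*r
E = 10816 (E = (57 + 47)**2 = 104**2 = 10816)
t(94, 5*0 - 4)/E = (94 + 2*(5*0 - 4))/10816 = (94 + 2*(0 - 4))*(1/10816) = (94 + 2*(-4))*(1/10816) = (94 - 8)*(1/10816) = 86*(1/10816) = 43/5408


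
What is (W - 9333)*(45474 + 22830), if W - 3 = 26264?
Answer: 1156659936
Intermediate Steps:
W = 26267 (W = 3 + 26264 = 26267)
(W - 9333)*(45474 + 22830) = (26267 - 9333)*(45474 + 22830) = 16934*68304 = 1156659936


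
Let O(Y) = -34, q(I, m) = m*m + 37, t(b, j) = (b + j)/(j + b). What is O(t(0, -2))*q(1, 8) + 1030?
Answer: -2404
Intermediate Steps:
t(b, j) = 1 (t(b, j) = (b + j)/(b + j) = 1)
q(I, m) = 37 + m² (q(I, m) = m² + 37 = 37 + m²)
O(t(0, -2))*q(1, 8) + 1030 = -34*(37 + 8²) + 1030 = -34*(37 + 64) + 1030 = -34*101 + 1030 = -3434 + 1030 = -2404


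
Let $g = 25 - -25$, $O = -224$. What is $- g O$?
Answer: $11200$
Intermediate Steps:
$g = 50$ ($g = 25 + 25 = 50$)
$- g O = \left(-1\right) 50 \left(-224\right) = \left(-50\right) \left(-224\right) = 11200$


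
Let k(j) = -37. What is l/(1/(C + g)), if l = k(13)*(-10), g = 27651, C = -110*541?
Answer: -11787830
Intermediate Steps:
C = -59510
l = 370 (l = -37*(-10) = 370)
l/(1/(C + g)) = 370/(1/(-59510 + 27651)) = 370/(1/(-31859)) = 370/(-1/31859) = 370*(-31859) = -11787830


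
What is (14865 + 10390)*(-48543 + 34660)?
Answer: -350615165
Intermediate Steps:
(14865 + 10390)*(-48543 + 34660) = 25255*(-13883) = -350615165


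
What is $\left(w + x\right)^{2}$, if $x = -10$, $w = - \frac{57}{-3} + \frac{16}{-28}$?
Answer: $\frac{3481}{49} \approx 71.041$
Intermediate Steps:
$w = \frac{129}{7}$ ($w = \left(-57\right) \left(- \frac{1}{3}\right) + 16 \left(- \frac{1}{28}\right) = 19 - \frac{4}{7} = \frac{129}{7} \approx 18.429$)
$\left(w + x\right)^{2} = \left(\frac{129}{7} - 10\right)^{2} = \left(\frac{59}{7}\right)^{2} = \frac{3481}{49}$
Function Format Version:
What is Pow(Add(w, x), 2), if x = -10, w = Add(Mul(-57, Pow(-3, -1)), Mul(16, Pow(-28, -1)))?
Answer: Rational(3481, 49) ≈ 71.041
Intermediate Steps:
w = Rational(129, 7) (w = Add(Mul(-57, Rational(-1, 3)), Mul(16, Rational(-1, 28))) = Add(19, Rational(-4, 7)) = Rational(129, 7) ≈ 18.429)
Pow(Add(w, x), 2) = Pow(Add(Rational(129, 7), -10), 2) = Pow(Rational(59, 7), 2) = Rational(3481, 49)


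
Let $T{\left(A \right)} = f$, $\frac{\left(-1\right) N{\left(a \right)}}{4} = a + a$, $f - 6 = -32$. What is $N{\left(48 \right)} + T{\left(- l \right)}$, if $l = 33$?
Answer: $-410$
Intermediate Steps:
$f = -26$ ($f = 6 - 32 = -26$)
$N{\left(a \right)} = - 8 a$ ($N{\left(a \right)} = - 4 \left(a + a\right) = - 4 \cdot 2 a = - 8 a$)
$T{\left(A \right)} = -26$
$N{\left(48 \right)} + T{\left(- l \right)} = \left(-8\right) 48 - 26 = -384 - 26 = -410$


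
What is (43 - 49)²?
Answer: 36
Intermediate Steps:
(43 - 49)² = (-6)² = 36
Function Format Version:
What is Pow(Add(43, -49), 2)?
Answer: 36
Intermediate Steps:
Pow(Add(43, -49), 2) = Pow(-6, 2) = 36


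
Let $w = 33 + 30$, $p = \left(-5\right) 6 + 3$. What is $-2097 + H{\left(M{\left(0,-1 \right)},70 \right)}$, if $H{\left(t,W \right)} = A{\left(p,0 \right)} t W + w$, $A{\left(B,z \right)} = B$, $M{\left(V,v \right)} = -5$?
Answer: $7416$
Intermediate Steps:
$p = -27$ ($p = -30 + 3 = -27$)
$w = 63$
$H{\left(t,W \right)} = 63 - 27 W t$ ($H{\left(t,W \right)} = - 27 t W + 63 = - 27 W t + 63 = 63 - 27 W t$)
$-2097 + H{\left(M{\left(0,-1 \right)},70 \right)} = -2097 - \left(-63 + 1890 \left(-5\right)\right) = -2097 + \left(63 + 9450\right) = -2097 + 9513 = 7416$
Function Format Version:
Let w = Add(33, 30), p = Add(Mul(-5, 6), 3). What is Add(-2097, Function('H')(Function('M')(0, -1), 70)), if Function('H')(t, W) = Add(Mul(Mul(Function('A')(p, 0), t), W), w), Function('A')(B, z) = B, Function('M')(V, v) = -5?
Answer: 7416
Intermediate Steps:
p = -27 (p = Add(-30, 3) = -27)
w = 63
Function('H')(t, W) = Add(63, Mul(-27, W, t)) (Function('H')(t, W) = Add(Mul(Mul(-27, t), W), 63) = Add(Mul(-27, W, t), 63) = Add(63, Mul(-27, W, t)))
Add(-2097, Function('H')(Function('M')(0, -1), 70)) = Add(-2097, Add(63, Mul(-27, 70, -5))) = Add(-2097, Add(63, 9450)) = Add(-2097, 9513) = 7416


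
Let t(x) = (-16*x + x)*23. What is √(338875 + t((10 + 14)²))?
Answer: √140155 ≈ 374.37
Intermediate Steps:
t(x) = -345*x (t(x) = -15*x*23 = -345*x)
√(338875 + t((10 + 14)²)) = √(338875 - 345*(10 + 14)²) = √(338875 - 345*24²) = √(338875 - 345*576) = √(338875 - 198720) = √140155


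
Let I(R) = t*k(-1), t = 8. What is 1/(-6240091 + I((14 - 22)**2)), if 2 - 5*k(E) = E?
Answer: -5/31200431 ≈ -1.6025e-7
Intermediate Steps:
k(E) = 2/5 - E/5
I(R) = 24/5 (I(R) = 8*(2/5 - 1/5*(-1)) = 8*(2/5 + 1/5) = 8*(3/5) = 24/5)
1/(-6240091 + I((14 - 22)**2)) = 1/(-6240091 + 24/5) = 1/(-31200431/5) = -5/31200431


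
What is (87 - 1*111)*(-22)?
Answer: 528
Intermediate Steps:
(87 - 1*111)*(-22) = (87 - 111)*(-22) = -24*(-22) = 528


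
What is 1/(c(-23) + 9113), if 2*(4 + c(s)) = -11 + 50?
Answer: 2/18257 ≈ 0.00010955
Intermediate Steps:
c(s) = 31/2 (c(s) = -4 + (-11 + 50)/2 = -4 + (1/2)*39 = -4 + 39/2 = 31/2)
1/(c(-23) + 9113) = 1/(31/2 + 9113) = 1/(18257/2) = 2/18257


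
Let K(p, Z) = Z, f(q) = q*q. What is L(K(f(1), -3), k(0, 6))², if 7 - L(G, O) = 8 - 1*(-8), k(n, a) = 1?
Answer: 81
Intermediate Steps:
f(q) = q²
L(G, O) = -9 (L(G, O) = 7 - (8 - 1*(-8)) = 7 - (8 + 8) = 7 - 1*16 = 7 - 16 = -9)
L(K(f(1), -3), k(0, 6))² = (-9)² = 81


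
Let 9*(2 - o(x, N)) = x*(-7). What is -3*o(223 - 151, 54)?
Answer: -174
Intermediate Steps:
o(x, N) = 2 + 7*x/9 (o(x, N) = 2 - x*(-7)/9 = 2 - (-7)*x/9 = 2 + 7*x/9)
-3*o(223 - 151, 54) = -3*(2 + 7*(223 - 151)/9) = -3*(2 + (7/9)*72) = -3*(2 + 56) = -3*58 = -174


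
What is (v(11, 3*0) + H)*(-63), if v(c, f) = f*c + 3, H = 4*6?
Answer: -1701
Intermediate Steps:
H = 24
v(c, f) = 3 + c*f (v(c, f) = c*f + 3 = 3 + c*f)
(v(11, 3*0) + H)*(-63) = ((3 + 11*(3*0)) + 24)*(-63) = ((3 + 11*0) + 24)*(-63) = ((3 + 0) + 24)*(-63) = (3 + 24)*(-63) = 27*(-63) = -1701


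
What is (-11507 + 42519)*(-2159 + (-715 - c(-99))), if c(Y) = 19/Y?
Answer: -8823131084/99 ≈ -8.9123e+7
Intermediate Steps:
(-11507 + 42519)*(-2159 + (-715 - c(-99))) = (-11507 + 42519)*(-2159 + (-715 - 19/(-99))) = 31012*(-2159 + (-715 - 19*(-1)/99)) = 31012*(-2159 + (-715 - 1*(-19/99))) = 31012*(-2159 + (-715 + 19/99)) = 31012*(-2159 - 70766/99) = 31012*(-284507/99) = -8823131084/99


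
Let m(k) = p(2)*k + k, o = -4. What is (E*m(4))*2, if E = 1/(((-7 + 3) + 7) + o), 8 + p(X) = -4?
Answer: 88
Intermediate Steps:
p(X) = -12 (p(X) = -8 - 4 = -12)
E = -1 (E = 1/(((-7 + 3) + 7) - 4) = 1/((-4 + 7) - 4) = 1/(3 - 4) = 1/(-1) = -1)
m(k) = -11*k (m(k) = -12*k + k = -11*k)
(E*m(4))*2 = -(-11)*4*2 = -1*(-44)*2 = 44*2 = 88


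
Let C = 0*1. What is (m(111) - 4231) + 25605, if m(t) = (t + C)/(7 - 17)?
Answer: 213629/10 ≈ 21363.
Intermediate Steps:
C = 0
m(t) = -t/10 (m(t) = (t + 0)/(7 - 17) = t/(-10) = t*(-⅒) = -t/10)
(m(111) - 4231) + 25605 = (-⅒*111 - 4231) + 25605 = (-111/10 - 4231) + 25605 = -42421/10 + 25605 = 213629/10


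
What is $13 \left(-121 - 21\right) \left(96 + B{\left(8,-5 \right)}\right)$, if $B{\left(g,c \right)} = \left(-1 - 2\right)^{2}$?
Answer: $-193830$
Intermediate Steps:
$B{\left(g,c \right)} = 9$ ($B{\left(g,c \right)} = \left(-3\right)^{2} = 9$)
$13 \left(-121 - 21\right) \left(96 + B{\left(8,-5 \right)}\right) = 13 \left(-121 - 21\right) \left(96 + 9\right) = 13 \left(\left(-142\right) 105\right) = 13 \left(-14910\right) = -193830$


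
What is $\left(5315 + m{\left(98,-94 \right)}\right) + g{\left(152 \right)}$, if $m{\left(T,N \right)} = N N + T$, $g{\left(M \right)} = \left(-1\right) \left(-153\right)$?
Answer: $14402$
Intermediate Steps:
$g{\left(M \right)} = 153$
$m{\left(T,N \right)} = T + N^{2}$ ($m{\left(T,N \right)} = N^{2} + T = T + N^{2}$)
$\left(5315 + m{\left(98,-94 \right)}\right) + g{\left(152 \right)} = \left(5315 + \left(98 + \left(-94\right)^{2}\right)\right) + 153 = \left(5315 + \left(98 + 8836\right)\right) + 153 = \left(5315 + 8934\right) + 153 = 14249 + 153 = 14402$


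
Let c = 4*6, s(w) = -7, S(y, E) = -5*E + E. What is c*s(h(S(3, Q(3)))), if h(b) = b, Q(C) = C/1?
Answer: -168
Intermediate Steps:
Q(C) = C (Q(C) = C*1 = C)
S(y, E) = -4*E
c = 24
c*s(h(S(3, Q(3)))) = 24*(-7) = -168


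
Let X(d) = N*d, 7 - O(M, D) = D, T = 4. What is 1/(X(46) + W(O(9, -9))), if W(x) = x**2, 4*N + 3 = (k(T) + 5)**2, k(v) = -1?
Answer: 2/811 ≈ 0.0024661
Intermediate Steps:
O(M, D) = 7 - D
N = 13/4 (N = -3/4 + (-1 + 5)**2/4 = -3/4 + (1/4)*4**2 = -3/4 + (1/4)*16 = -3/4 + 4 = 13/4 ≈ 3.2500)
X(d) = 13*d/4
1/(X(46) + W(O(9, -9))) = 1/((13/4)*46 + (7 - 1*(-9))**2) = 1/(299/2 + (7 + 9)**2) = 1/(299/2 + 16**2) = 1/(299/2 + 256) = 1/(811/2) = 2/811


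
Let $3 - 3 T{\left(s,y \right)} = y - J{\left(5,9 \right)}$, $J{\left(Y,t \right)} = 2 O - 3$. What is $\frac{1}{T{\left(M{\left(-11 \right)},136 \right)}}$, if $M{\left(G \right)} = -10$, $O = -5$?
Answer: $- \frac{3}{146} \approx -0.020548$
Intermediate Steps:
$J{\left(Y,t \right)} = -13$ ($J{\left(Y,t \right)} = 2 \left(-5\right) - 3 = -10 - 3 = -13$)
$T{\left(s,y \right)} = - \frac{10}{3} - \frac{y}{3}$ ($T{\left(s,y \right)} = 1 - \frac{y - -13}{3} = 1 - \frac{y + 13}{3} = 1 - \frac{13 + y}{3} = 1 - \left(\frac{13}{3} + \frac{y}{3}\right) = - \frac{10}{3} - \frac{y}{3}$)
$\frac{1}{T{\left(M{\left(-11 \right)},136 \right)}} = \frac{1}{- \frac{10}{3} - \frac{136}{3}} = \frac{1}{- \frac{146}{3}} = - \frac{3}{146}$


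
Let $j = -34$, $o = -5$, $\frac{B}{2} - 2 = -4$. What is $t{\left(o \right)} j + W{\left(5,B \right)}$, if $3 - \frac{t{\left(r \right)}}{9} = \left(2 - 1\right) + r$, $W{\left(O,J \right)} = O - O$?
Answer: $-2142$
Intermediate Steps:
$B = -4$ ($B = 4 + 2 \left(-4\right) = 4 - 8 = -4$)
$W{\left(O,J \right)} = 0$
$t{\left(r \right)} = 18 - 9 r$ ($t{\left(r \right)} = 27 - 9 \left(\left(2 - 1\right) + r\right) = 27 - 9 \left(1 + r\right) = 27 - \left(9 + 9 r\right) = 18 - 9 r$)
$t{\left(o \right)} j + W{\left(5,B \right)} = \left(18 - -45\right) \left(-34\right) + 0 = \left(18 + 45\right) \left(-34\right) + 0 = 63 \left(-34\right) + 0 = -2142 + 0 = -2142$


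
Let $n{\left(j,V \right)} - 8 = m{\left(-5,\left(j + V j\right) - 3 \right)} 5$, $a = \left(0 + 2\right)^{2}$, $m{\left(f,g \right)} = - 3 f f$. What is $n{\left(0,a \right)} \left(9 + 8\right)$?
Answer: $-6239$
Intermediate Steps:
$m{\left(f,g \right)} = - 3 f^{2}$
$a = 4$ ($a = 2^{2} = 4$)
$n{\left(j,V \right)} = -367$ ($n{\left(j,V \right)} = 8 + - 3 \left(-5\right)^{2} \cdot 5 = 8 + \left(-3\right) 25 \cdot 5 = 8 - 375 = -367$)
$n{\left(0,a \right)} \left(9 + 8\right) = - 367 \left(9 + 8\right) = \left(-367\right) 17 = -6239$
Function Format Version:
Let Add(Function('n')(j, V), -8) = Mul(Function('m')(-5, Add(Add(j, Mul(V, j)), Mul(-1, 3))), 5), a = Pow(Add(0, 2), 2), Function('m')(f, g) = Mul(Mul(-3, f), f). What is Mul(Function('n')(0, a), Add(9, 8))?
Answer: -6239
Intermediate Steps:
Function('m')(f, g) = Mul(-3, Pow(f, 2))
a = 4 (a = Pow(2, 2) = 4)
Function('n')(j, V) = -367 (Function('n')(j, V) = Add(8, Mul(Mul(-3, Pow(-5, 2)), 5)) = Add(8, Mul(Mul(-3, 25), 5)) = Add(8, Mul(-75, 5)) = Add(8, -375) = -367)
Mul(Function('n')(0, a), Add(9, 8)) = Mul(-367, Add(9, 8)) = Mul(-367, 17) = -6239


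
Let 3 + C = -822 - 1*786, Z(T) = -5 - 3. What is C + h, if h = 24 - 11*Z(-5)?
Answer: -1499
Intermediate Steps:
Z(T) = -8
h = 112 (h = 24 - 11*(-8) = 24 + 88 = 112)
C = -1611 (C = -3 + (-822 - 1*786) = -3 + (-822 - 786) = -3 - 1608 = -1611)
C + h = -1611 + 112 = -1499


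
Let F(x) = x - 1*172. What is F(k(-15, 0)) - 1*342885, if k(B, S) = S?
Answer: -343057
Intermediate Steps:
F(x) = -172 + x (F(x) = x - 172 = -172 + x)
F(k(-15, 0)) - 1*342885 = (-172 + 0) - 1*342885 = -172 - 342885 = -343057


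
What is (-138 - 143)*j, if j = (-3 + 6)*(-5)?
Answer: 4215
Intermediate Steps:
j = -15 (j = 3*(-5) = -15)
(-138 - 143)*j = (-138 - 143)*(-15) = -281*(-15) = 4215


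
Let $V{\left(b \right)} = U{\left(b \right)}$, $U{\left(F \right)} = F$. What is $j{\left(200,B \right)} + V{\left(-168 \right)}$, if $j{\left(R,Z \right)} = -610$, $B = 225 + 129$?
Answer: $-778$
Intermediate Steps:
$B = 354$
$V{\left(b \right)} = b$
$j{\left(200,B \right)} + V{\left(-168 \right)} = -610 - 168 = -778$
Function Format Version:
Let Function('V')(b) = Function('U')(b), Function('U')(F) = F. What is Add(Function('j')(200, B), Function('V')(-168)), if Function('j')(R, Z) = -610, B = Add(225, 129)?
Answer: -778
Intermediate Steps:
B = 354
Function('V')(b) = b
Add(Function('j')(200, B), Function('V')(-168)) = Add(-610, -168) = -778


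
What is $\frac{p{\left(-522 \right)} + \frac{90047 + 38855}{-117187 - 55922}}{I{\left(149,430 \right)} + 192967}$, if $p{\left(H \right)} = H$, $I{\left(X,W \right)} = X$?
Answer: $- \frac{3231850}{1193932773} \approx -0.0027069$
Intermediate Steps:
$\frac{p{\left(-522 \right)} + \frac{90047 + 38855}{-117187 - 55922}}{I{\left(149,430 \right)} + 192967} = \frac{-522 + \frac{90047 + 38855}{-117187 - 55922}}{149 + 192967} = \frac{-522 + \frac{128902}{-173109}}{193116} = \left(-522 + 128902 \left(- \frac{1}{173109}\right)\right) \frac{1}{193116} = \left(-522 - \frac{128902}{173109}\right) \frac{1}{193116} = \left(- \frac{90491800}{173109}\right) \frac{1}{193116} = - \frac{3231850}{1193932773}$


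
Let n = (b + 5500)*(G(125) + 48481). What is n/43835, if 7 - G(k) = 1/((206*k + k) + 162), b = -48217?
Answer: -3595296396229/76088793 ≈ -47251.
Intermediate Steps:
G(k) = 7 - 1/(162 + 207*k) (G(k) = 7 - 1/((206*k + k) + 162) = 7 - 1/(207*k + 162) = 7 - 1/(162 + 207*k))
n = -17976481981145/8679 (n = (-48217 + 5500)*((1133 + 1449*125)/(9*(18 + 23*125)) + 48481) = -42717*((1133 + 181125)/(9*(18 + 2875)) + 48481) = -42717*((1/9)*182258/2893 + 48481) = -42717*((1/9)*(1/2893)*182258 + 48481) = -42717*(182258/26037 + 48481) = -42717*1262482055/26037 = -17976481981145/8679 ≈ -2.0713e+9)
n/43835 = -17976481981145/8679/43835 = -17976481981145/8679*1/43835 = -3595296396229/76088793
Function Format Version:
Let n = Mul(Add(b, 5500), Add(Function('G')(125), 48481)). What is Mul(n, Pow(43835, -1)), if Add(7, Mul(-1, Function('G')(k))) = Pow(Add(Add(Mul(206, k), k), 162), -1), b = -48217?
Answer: Rational(-3595296396229, 76088793) ≈ -47251.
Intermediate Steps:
Function('G')(k) = Add(7, Mul(-1, Pow(Add(162, Mul(207, k)), -1))) (Function('G')(k) = Add(7, Mul(-1, Pow(Add(Add(Mul(206, k), k), 162), -1))) = Add(7, Mul(-1, Pow(Add(Mul(207, k), 162), -1))) = Add(7, Mul(-1, Pow(Add(162, Mul(207, k)), -1))))
n = Rational(-17976481981145, 8679) (n = Mul(Add(-48217, 5500), Add(Mul(Rational(1, 9), Pow(Add(18, Mul(23, 125)), -1), Add(1133, Mul(1449, 125))), 48481)) = Mul(-42717, Add(Mul(Rational(1, 9), Pow(Add(18, 2875), -1), Add(1133, 181125)), 48481)) = Mul(-42717, Add(Mul(Rational(1, 9), Pow(2893, -1), 182258), 48481)) = Mul(-42717, Add(Mul(Rational(1, 9), Rational(1, 2893), 182258), 48481)) = Mul(-42717, Add(Rational(182258, 26037), 48481)) = Mul(-42717, Rational(1262482055, 26037)) = Rational(-17976481981145, 8679) ≈ -2.0713e+9)
Mul(n, Pow(43835, -1)) = Mul(Rational(-17976481981145, 8679), Pow(43835, -1)) = Mul(Rational(-17976481981145, 8679), Rational(1, 43835)) = Rational(-3595296396229, 76088793)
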